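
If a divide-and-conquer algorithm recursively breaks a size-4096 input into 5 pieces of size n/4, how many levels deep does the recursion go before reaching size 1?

For divide and conquer with division factor 4:

Problem sizes at each level:
Level 0: 4096
Level 1: 1024
Level 2: 256
Level 3: 64
Level 4: 16
Level 5: 4
Level 6: 1

The root is level 0 and the size-1 base case is level 6 (the tree spans levels 0 through 6, i.e. 7 levels counting the root), so the depth is the number of divisions: log_4(4096) = 6

The recursion tree depth is log_4(4096) = 6. At each level, the problem size is divided by 4, so it takes 6 divisions to reduce to a base case of size 1. The algorithm makes 5 recursive calls at each level.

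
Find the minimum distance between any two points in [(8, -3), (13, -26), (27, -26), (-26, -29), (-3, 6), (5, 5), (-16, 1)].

Computing all pairwise distances among 7 points:

d((8, -3), (13, -26)) = 23.5372
d((8, -3), (27, -26)) = 29.8329
d((8, -3), (-26, -29)) = 42.8019
d((8, -3), (-3, 6)) = 14.2127
d((8, -3), (5, 5)) = 8.544
d((8, -3), (-16, 1)) = 24.3311
d((13, -26), (27, -26)) = 14.0
d((13, -26), (-26, -29)) = 39.1152
d((13, -26), (-3, 6)) = 35.7771
d((13, -26), (5, 5)) = 32.0156
d((13, -26), (-16, 1)) = 39.6232
d((27, -26), (-26, -29)) = 53.0848
d((27, -26), (-3, 6)) = 43.8634
d((27, -26), (5, 5)) = 38.0132
d((27, -26), (-16, 1)) = 50.774
d((-26, -29), (-3, 6)) = 41.8808
d((-26, -29), (5, 5)) = 46.0109
d((-26, -29), (-16, 1)) = 31.6228
d((-3, 6), (5, 5)) = 8.0623 <-- minimum
d((-3, 6), (-16, 1)) = 13.9284
d((5, 5), (-16, 1)) = 21.3776

Closest pair: (-3, 6) and (5, 5) with distance 8.0623

The closest pair is (-3, 6) and (5, 5) with Euclidean distance 8.0623. For 7 points, brute-force pairwise comparison is shown above. For large n, the divide-and-conquer algorithm (sort by x, recurse on halves, check the dividing strip) achieves O(n log n).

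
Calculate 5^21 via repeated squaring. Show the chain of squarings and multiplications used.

Computing 5^21 by squaring (build up from 5^1; each line after the first costs one multiplication):

5^1 = 5
5^2 = (5^1)^2 = 5^2 = 25
5^4 = (5^2)^2 = 25^2 = 625
5^5 = 5 * 5^4 = 5 * 625 = 3125
5^10 = (5^5)^2 = 3125^2 = 9765625
5^20 = (5^10)^2 = 9765625^2 = 95367431640625
5^21 = 5 * 5^20 = 5 * 95367431640625 = 476837158203125

Result: 476837158203125
Multiplications needed: 6 (6 lines after 5^1)

5^21 = 476837158203125. Using exponentiation by squaring, this requires 6 multiplications. The key idea: if the exponent is even, square the half-power; if odd, multiply by the base once.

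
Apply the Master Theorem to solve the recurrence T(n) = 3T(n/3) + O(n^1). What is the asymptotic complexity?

Master Theorem for T(n) = 3T(n/3) + O(n^1):

a = 3, b = 3, c = 1
log_b(a) = log_3(3) = 1.0000

Case 2: c = 1 = log_3(3) = 1.0000
T(n) = O(n^1 log n) = O(n log n)

For T(n) = 3T(n/3) + O(n^1): log_3(3) = 1.0000. This is Case 2 of the Master Theorem (c = log_b(a), equal work at all levels), giving O(n log n).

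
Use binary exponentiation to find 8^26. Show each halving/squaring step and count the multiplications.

Computing 8^26 by squaring (build up from 8^1; each line after the first costs one multiplication):

8^1 = 8
8^2 = (8^1)^2 = 8^2 = 64
8^3 = 8 * 8^2 = 8 * 64 = 512
8^6 = (8^3)^2 = 512^2 = 262144
8^12 = (8^6)^2 = 262144^2 = 68719476736
8^13 = 8 * 8^12 = 8 * 68719476736 = 549755813888
8^26 = (8^13)^2 = 549755813888^2 = 302231454903657293676544

Result: 302231454903657293676544
Multiplications needed: 6 (6 lines after 8^1)

8^26 = 302231454903657293676544. Using exponentiation by squaring, this requires 6 multiplications. The key idea: if the exponent is even, square the half-power; if odd, multiply by the base once.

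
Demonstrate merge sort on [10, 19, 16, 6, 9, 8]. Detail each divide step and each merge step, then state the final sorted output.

Merge sort trace:

Split: [10, 19, 16, 6, 9, 8] -> [10, 19, 16] and [6, 9, 8]
  Split: [10, 19, 16] -> [10] and [19, 16]
    Split: [19, 16] -> [19] and [16]
    Merge: [19] + [16] -> [16, 19]
  Merge: [10] + [16, 19] -> [10, 16, 19]
  Split: [6, 9, 8] -> [6] and [9, 8]
    Split: [9, 8] -> [9] and [8]
    Merge: [9] + [8] -> [8, 9]
  Merge: [6] + [8, 9] -> [6, 8, 9]
Merge: [10, 16, 19] + [6, 8, 9] -> [6, 8, 9, 10, 16, 19]

Final sorted array: [6, 8, 9, 10, 16, 19]

The merge sort proceeds by recursively splitting the array and merging sorted halves.
After all merges, the sorted array is [6, 8, 9, 10, 16, 19].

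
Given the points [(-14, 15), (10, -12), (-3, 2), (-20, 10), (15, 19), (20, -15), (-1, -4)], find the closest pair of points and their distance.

Computing all pairwise distances among 7 points:

d((-14, 15), (10, -12)) = 36.1248
d((-14, 15), (-3, 2)) = 17.0294
d((-14, 15), (-20, 10)) = 7.8102
d((-14, 15), (15, 19)) = 29.2746
d((-14, 15), (20, -15)) = 45.3431
d((-14, 15), (-1, -4)) = 23.0217
d((10, -12), (-3, 2)) = 19.105
d((10, -12), (-20, 10)) = 37.2022
d((10, -12), (15, 19)) = 31.4006
d((10, -12), (20, -15)) = 10.4403
d((10, -12), (-1, -4)) = 13.6015
d((-3, 2), (-20, 10)) = 18.7883
d((-3, 2), (15, 19)) = 24.7588
d((-3, 2), (20, -15)) = 28.6007
d((-3, 2), (-1, -4)) = 6.3246 <-- minimum
d((-20, 10), (15, 19)) = 36.1386
d((-20, 10), (20, -15)) = 47.1699
d((-20, 10), (-1, -4)) = 23.6008
d((15, 19), (20, -15)) = 34.3657
d((15, 19), (-1, -4)) = 28.0179
d((20, -15), (-1, -4)) = 23.7065

Closest pair: (-3, 2) and (-1, -4) with distance 6.3246

The closest pair is (-3, 2) and (-1, -4) with Euclidean distance 6.3246. For 7 points, brute-force pairwise comparison is shown above. For large n, the divide-and-conquer algorithm (sort by x, recurse on halves, check the dividing strip) achieves O(n log n).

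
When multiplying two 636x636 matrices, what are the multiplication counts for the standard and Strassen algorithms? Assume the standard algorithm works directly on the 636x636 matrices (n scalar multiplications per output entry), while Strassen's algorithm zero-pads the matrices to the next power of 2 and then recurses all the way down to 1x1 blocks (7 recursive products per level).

Matrix multiplication for 636x636 matrices:

Strassen's algorithm requires power-of-2 dimensions. Pad 636x636 to 1024x1024 (next power of 2).

Standard algorithm: 636^3 = 257259456 multiplications
Strassen's algorithm: 7^(log2(1024)) = 7^10 = 282475249 multiplications
Difference: 257259456 - 282475249 = -25215793 (Strassen uses MORE here due to padding overhead — for small or just-over-power-of-2 n, padding can outweigh the per-level savings)

Standard: 257259456 multiplications (636^3). Strassen: 282475249 multiplications (7^10, after padding to 1024x1024). Strassen reduces 8 recursive multiplications to 7 at each level.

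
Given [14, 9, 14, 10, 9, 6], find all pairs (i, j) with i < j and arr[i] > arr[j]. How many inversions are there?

Finding inversions in [14, 9, 14, 10, 9, 6]:

(0, 1): arr[0]=14 > arr[1]=9
(0, 3): arr[0]=14 > arr[3]=10
(0, 4): arr[0]=14 > arr[4]=9
(0, 5): arr[0]=14 > arr[5]=6
(1, 5): arr[1]=9 > arr[5]=6
(2, 3): arr[2]=14 > arr[3]=10
(2, 4): arr[2]=14 > arr[4]=9
(2, 5): arr[2]=14 > arr[5]=6
(3, 4): arr[3]=10 > arr[4]=9
(3, 5): arr[3]=10 > arr[5]=6
(4, 5): arr[4]=9 > arr[5]=6

Total inversions: 11

The array has 11 inversion(s): (0,1), (0,3), (0,4), (0,5), (1,5), (2,3), (2,4), (2,5), (3,4), (3,5), (4,5). Each pair (i,j) satisfies i < j and arr[i] > arr[j].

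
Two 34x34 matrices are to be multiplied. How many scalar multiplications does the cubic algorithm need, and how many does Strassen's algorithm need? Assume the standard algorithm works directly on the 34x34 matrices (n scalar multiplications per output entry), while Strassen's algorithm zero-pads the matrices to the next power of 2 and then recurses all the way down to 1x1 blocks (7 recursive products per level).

Matrix multiplication for 34x34 matrices:

Strassen's algorithm requires power-of-2 dimensions. Pad 34x34 to 64x64 (next power of 2).

Standard algorithm: 34^3 = 39304 multiplications
Strassen's algorithm: 7^(log2(64)) = 7^6 = 117649 multiplications
Difference: 39304 - 117649 = -78345 (Strassen uses MORE here due to padding overhead — for small or just-over-power-of-2 n, padding can outweigh the per-level savings)

Standard: 39304 multiplications (34^3). Strassen: 117649 multiplications (7^6, after padding to 64x64). Strassen reduces 8 recursive multiplications to 7 at each level.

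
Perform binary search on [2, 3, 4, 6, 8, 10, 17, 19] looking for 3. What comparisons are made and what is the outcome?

Binary search for 3 in [2, 3, 4, 6, 8, 10, 17, 19]:

lo=0, hi=7, mid=3, arr[mid]=6 -> 6 > 3, search left half
lo=0, hi=2, mid=1, arr[mid]=3 -> Found target at index 1!

Binary search finds 3 at index 1 after 2 comparisons. The search repeatedly halves the search space by comparing with the middle element.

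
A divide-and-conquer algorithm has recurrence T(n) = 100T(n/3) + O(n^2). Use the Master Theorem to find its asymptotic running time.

Master Theorem for T(n) = 100T(n/3) + O(n^2):

a = 100, b = 3, c = 2
log_b(a) = log_3(100) = 4.1918

Case 1: c = 2 < log_3(100) = 4.1918
T(n) = O(n^(log_3 100))

For T(n) = 100T(n/3) + O(n^2): log_3(100) = 4.1918. This is Case 1 of the Master Theorem (c < log_b(a), work dominated by leaves), giving O(n^(log_3 100)).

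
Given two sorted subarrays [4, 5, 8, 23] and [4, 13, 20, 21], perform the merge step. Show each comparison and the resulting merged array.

Merging process:

Compare 4 vs 4: take 4 from left. Merged: [4]
Compare 5 vs 4: take 4 from right. Merged: [4, 4]
Compare 5 vs 13: take 5 from left. Merged: [4, 4, 5]
Compare 8 vs 13: take 8 from left. Merged: [4, 4, 5, 8]
Compare 23 vs 13: take 13 from right. Merged: [4, 4, 5, 8, 13]
Compare 23 vs 20: take 20 from right. Merged: [4, 4, 5, 8, 13, 20]
Compare 23 vs 21: take 21 from right. Merged: [4, 4, 5, 8, 13, 20, 21]
Append remaining from left: [23]. Merged: [4, 4, 5, 8, 13, 20, 21, 23]

Final merged array: [4, 4, 5, 8, 13, 20, 21, 23]
Total comparisons: 7

The merged array is [4, 4, 5, 8, 13, 20, 21, 23], requiring 7 comparisons. The merge step runs in O(n) time where n is the total number of elements.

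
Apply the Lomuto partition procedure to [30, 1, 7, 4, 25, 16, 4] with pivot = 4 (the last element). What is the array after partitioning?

Lomuto partition with pivot = 4:

Initial array: [30, 1, 7, 4, 25, 16, 4]

arr[0]=30 > 4: no swap
arr[1]=1 <= 4: swap with position 0, array becomes [1, 30, 7, 4, 25, 16, 4]
arr[2]=7 > 4: no swap
arr[3]=4 <= 4: swap with position 1, array becomes [1, 4, 7, 30, 25, 16, 4]
arr[4]=25 > 4: no swap
arr[5]=16 > 4: no swap

Place pivot at position 2: [1, 4, 4, 30, 25, 16, 7]
Pivot position: 2

After partitioning with pivot 4, the array becomes [1, 4, 4, 30, 25, 16, 7]. The pivot is placed at index 2. All elements to the left of the pivot are <= 4, and all elements to the right are > 4.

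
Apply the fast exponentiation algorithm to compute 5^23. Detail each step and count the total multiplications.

Computing 5^23 by squaring (build up from 5^1; each line after the first costs one multiplication):

5^1 = 5
5^2 = (5^1)^2 = 5^2 = 25
5^4 = (5^2)^2 = 25^2 = 625
5^5 = 5 * 5^4 = 5 * 625 = 3125
5^10 = (5^5)^2 = 3125^2 = 9765625
5^11 = 5 * 5^10 = 5 * 9765625 = 48828125
5^22 = (5^11)^2 = 48828125^2 = 2384185791015625
5^23 = 5 * 5^22 = 5 * 2384185791015625 = 11920928955078125

Result: 11920928955078125
Multiplications needed: 7 (7 lines after 5^1)

5^23 = 11920928955078125. Using exponentiation by squaring, this requires 7 multiplications. The key idea: if the exponent is even, square the half-power; if odd, multiply by the base once.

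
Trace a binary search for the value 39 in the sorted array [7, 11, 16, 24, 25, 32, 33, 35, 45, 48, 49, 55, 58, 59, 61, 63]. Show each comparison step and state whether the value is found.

Binary search for 39 in [7, 11, 16, 24, 25, 32, 33, 35, 45, 48, 49, 55, 58, 59, 61, 63]:

lo=0, hi=15, mid=7, arr[mid]=35 -> 35 < 39, search right half
lo=8, hi=15, mid=11, arr[mid]=55 -> 55 > 39, search left half
lo=8, hi=10, mid=9, arr[mid]=48 -> 48 > 39, search left half
lo=8, hi=8, mid=8, arr[mid]=45 -> 45 > 39, search left half
lo=8 > hi=7, target 39 not found

Binary search determines that 39 is not in the array after 4 comparisons. The search space was exhausted without finding the target.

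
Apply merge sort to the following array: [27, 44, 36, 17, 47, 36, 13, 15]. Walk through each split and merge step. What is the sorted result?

Merge sort trace:

Split: [27, 44, 36, 17, 47, 36, 13, 15] -> [27, 44, 36, 17] and [47, 36, 13, 15]
  Split: [27, 44, 36, 17] -> [27, 44] and [36, 17]
    Split: [27, 44] -> [27] and [44]
    Merge: [27] + [44] -> [27, 44]
    Split: [36, 17] -> [36] and [17]
    Merge: [36] + [17] -> [17, 36]
  Merge: [27, 44] + [17, 36] -> [17, 27, 36, 44]
  Split: [47, 36, 13, 15] -> [47, 36] and [13, 15]
    Split: [47, 36] -> [47] and [36]
    Merge: [47] + [36] -> [36, 47]
    Split: [13, 15] -> [13] and [15]
    Merge: [13] + [15] -> [13, 15]
  Merge: [36, 47] + [13, 15] -> [13, 15, 36, 47]
Merge: [17, 27, 36, 44] + [13, 15, 36, 47] -> [13, 15, 17, 27, 36, 36, 44, 47]

Final sorted array: [13, 15, 17, 27, 36, 36, 44, 47]

The merge sort proceeds by recursively splitting the array and merging sorted halves.
After all merges, the sorted array is [13, 15, 17, 27, 36, 36, 44, 47].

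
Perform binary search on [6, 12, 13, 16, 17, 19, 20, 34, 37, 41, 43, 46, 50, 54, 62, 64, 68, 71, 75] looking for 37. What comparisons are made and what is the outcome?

Binary search for 37 in [6, 12, 13, 16, 17, 19, 20, 34, 37, 41, 43, 46, 50, 54, 62, 64, 68, 71, 75]:

lo=0, hi=18, mid=9, arr[mid]=41 -> 41 > 37, search left half
lo=0, hi=8, mid=4, arr[mid]=17 -> 17 < 37, search right half
lo=5, hi=8, mid=6, arr[mid]=20 -> 20 < 37, search right half
lo=7, hi=8, mid=7, arr[mid]=34 -> 34 < 37, search right half
lo=8, hi=8, mid=8, arr[mid]=37 -> Found target at index 8!

Binary search finds 37 at index 8 after 5 comparisons. The search repeatedly halves the search space by comparing with the middle element.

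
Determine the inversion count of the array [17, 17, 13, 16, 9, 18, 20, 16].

Finding inversions in [17, 17, 13, 16, 9, 18, 20, 16]:

(0, 2): arr[0]=17 > arr[2]=13
(0, 3): arr[0]=17 > arr[3]=16
(0, 4): arr[0]=17 > arr[4]=9
(0, 7): arr[0]=17 > arr[7]=16
(1, 2): arr[1]=17 > arr[2]=13
(1, 3): arr[1]=17 > arr[3]=16
(1, 4): arr[1]=17 > arr[4]=9
(1, 7): arr[1]=17 > arr[7]=16
(2, 4): arr[2]=13 > arr[4]=9
(3, 4): arr[3]=16 > arr[4]=9
(5, 7): arr[5]=18 > arr[7]=16
(6, 7): arr[6]=20 > arr[7]=16

Total inversions: 12

The array has 12 inversion(s): (0,2), (0,3), (0,4), (0,7), (1,2), (1,3), (1,4), (1,7), (2,4), (3,4), (5,7), (6,7). Each pair (i,j) satisfies i < j and arr[i] > arr[j].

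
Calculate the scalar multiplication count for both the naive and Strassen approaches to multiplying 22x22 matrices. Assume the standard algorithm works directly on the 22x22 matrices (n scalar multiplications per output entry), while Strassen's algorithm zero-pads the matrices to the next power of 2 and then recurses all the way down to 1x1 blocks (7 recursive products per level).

Matrix multiplication for 22x22 matrices:

Strassen's algorithm requires power-of-2 dimensions. Pad 22x22 to 32x32 (next power of 2).

Standard algorithm: 22^3 = 10648 multiplications
Strassen's algorithm: 7^(log2(32)) = 7^5 = 16807 multiplications
Difference: 10648 - 16807 = -6159 (Strassen uses MORE here due to padding overhead — for small or just-over-power-of-2 n, padding can outweigh the per-level savings)

Standard: 10648 multiplications (22^3). Strassen: 16807 multiplications (7^5, after padding to 32x32). Strassen reduces 8 recursive multiplications to 7 at each level.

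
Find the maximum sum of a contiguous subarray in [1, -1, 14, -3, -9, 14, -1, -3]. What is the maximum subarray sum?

Using Kadane's algorithm on [1, -1, 14, -3, -9, 14, -1, -3]:

Scanning through the array:
Position 1 (value -1): max_ending_here = 0, max_so_far = 1
Position 2 (value 14): max_ending_here = 14, max_so_far = 14
Position 3 (value -3): max_ending_here = 11, max_so_far = 14
Position 4 (value -9): max_ending_here = 2, max_so_far = 14
Position 5 (value 14): max_ending_here = 16, max_so_far = 16
Position 6 (value -1): max_ending_here = 15, max_so_far = 16
Position 7 (value -3): max_ending_here = 12, max_so_far = 16

Maximum subarray: [1, -1, 14, -3, -9, 14]
Maximum sum: 16

The maximum subarray is [1, -1, 14, -3, -9, 14] with sum 16. This subarray runs from index 0 to index 5.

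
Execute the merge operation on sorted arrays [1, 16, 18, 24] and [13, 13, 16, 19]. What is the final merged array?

Merging process:

Compare 1 vs 13: take 1 from left. Merged: [1]
Compare 16 vs 13: take 13 from right. Merged: [1, 13]
Compare 16 vs 13: take 13 from right. Merged: [1, 13, 13]
Compare 16 vs 16: take 16 from left. Merged: [1, 13, 13, 16]
Compare 18 vs 16: take 16 from right. Merged: [1, 13, 13, 16, 16]
Compare 18 vs 19: take 18 from left. Merged: [1, 13, 13, 16, 16, 18]
Compare 24 vs 19: take 19 from right. Merged: [1, 13, 13, 16, 16, 18, 19]
Append remaining from left: [24]. Merged: [1, 13, 13, 16, 16, 18, 19, 24]

Final merged array: [1, 13, 13, 16, 16, 18, 19, 24]
Total comparisons: 7

The merged array is [1, 13, 13, 16, 16, 18, 19, 24], requiring 7 comparisons. The merge step runs in O(n) time where n is the total number of elements.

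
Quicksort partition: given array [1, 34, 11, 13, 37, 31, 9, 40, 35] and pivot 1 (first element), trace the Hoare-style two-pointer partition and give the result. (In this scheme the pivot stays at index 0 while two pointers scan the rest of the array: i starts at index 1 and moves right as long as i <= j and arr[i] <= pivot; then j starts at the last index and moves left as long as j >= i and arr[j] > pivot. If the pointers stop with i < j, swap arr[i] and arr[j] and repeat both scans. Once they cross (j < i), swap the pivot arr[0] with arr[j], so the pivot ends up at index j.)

Hoare-style two-pointer partition with pivot = 1:

Initial array: [1, 34, 11, 13, 37, 31, 9, 40, 35]

Pointers start at i = 1, j = 8.
i ends at 1, j ends at 0: the pointers have crossed (j < i), so scanning stops.

j = 0, so swapping arr[0] with arr[j] leaves the pivot at position 0: [1, 34, 11, 13, 37, 31, 9, 40, 35]
Pivot position: 0

After partitioning with pivot 1, the array becomes [1, 34, 11, 13, 37, 31, 9, 40, 35]. The pivot is placed at index 0. All elements to the left of the pivot are <= 1, and all elements to the right are > 1.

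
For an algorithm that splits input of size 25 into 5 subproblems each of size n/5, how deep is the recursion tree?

For divide and conquer with division factor 5:

Problem sizes at each level:
Level 0: 25
Level 1: 5
Level 2: 1

The root is level 0 and the size-1 base case is level 2 (the tree spans levels 0 through 2, i.e. 3 levels counting the root), so the depth is the number of divisions: log_5(25) = 2

The recursion tree depth is log_5(25) = 2. At each level, the problem size is divided by 5, so it takes 2 divisions to reduce to a base case of size 1. The algorithm makes 5 recursive calls at each level.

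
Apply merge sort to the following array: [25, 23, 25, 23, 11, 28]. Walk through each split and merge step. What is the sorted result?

Merge sort trace:

Split: [25, 23, 25, 23, 11, 28] -> [25, 23, 25] and [23, 11, 28]
  Split: [25, 23, 25] -> [25] and [23, 25]
    Split: [23, 25] -> [23] and [25]
    Merge: [23] + [25] -> [23, 25]
  Merge: [25] + [23, 25] -> [23, 25, 25]
  Split: [23, 11, 28] -> [23] and [11, 28]
    Split: [11, 28] -> [11] and [28]
    Merge: [11] + [28] -> [11, 28]
  Merge: [23] + [11, 28] -> [11, 23, 28]
Merge: [23, 25, 25] + [11, 23, 28] -> [11, 23, 23, 25, 25, 28]

Final sorted array: [11, 23, 23, 25, 25, 28]

The merge sort proceeds by recursively splitting the array and merging sorted halves.
After all merges, the sorted array is [11, 23, 23, 25, 25, 28].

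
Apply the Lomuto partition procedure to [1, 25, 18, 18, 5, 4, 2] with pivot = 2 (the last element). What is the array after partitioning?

Lomuto partition with pivot = 2:

Initial array: [1, 25, 18, 18, 5, 4, 2]

arr[0]=1 <= 2: swap with position 0, array becomes [1, 25, 18, 18, 5, 4, 2]
arr[1]=25 > 2: no swap
arr[2]=18 > 2: no swap
arr[3]=18 > 2: no swap
arr[4]=5 > 2: no swap
arr[5]=4 > 2: no swap

Place pivot at position 1: [1, 2, 18, 18, 5, 4, 25]
Pivot position: 1

After partitioning with pivot 2, the array becomes [1, 2, 18, 18, 5, 4, 25]. The pivot is placed at index 1. All elements to the left of the pivot are <= 2, and all elements to the right are > 2.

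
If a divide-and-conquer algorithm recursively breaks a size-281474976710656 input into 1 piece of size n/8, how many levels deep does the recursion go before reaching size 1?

For divide and conquer with division factor 8:

Problem sizes at each level:
Level 0: 281474976710656
Level 1: 35184372088832
Level 2: 4398046511104
Level 3: 549755813888
Level 4: 68719476736
Level 5: 8589934592
Level 6: 1073741824
Level 7: 134217728
Level 8: 16777216
Level 9: 2097152
Level 10: 262144
Level 11: 32768
Level 12: 4096
Level 13: 512
Level 14: 64
Level 15: 8
Level 16: 1

The root is level 0 and the size-1 base case is level 16 (the tree spans levels 0 through 16, i.e. 17 levels counting the root), so the depth is the number of divisions: log_8(281474976710656) = 16

The recursion tree depth is log_8(281474976710656) = 16. At each level, the problem size is divided by 8, so it takes 16 divisions to reduce to a base case of size 1. The algorithm makes 1 recursive call at each level.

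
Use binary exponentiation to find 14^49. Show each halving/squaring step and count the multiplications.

Computing 14^49 by squaring (build up from 14^1; each line after the first costs one multiplication):

14^1 = 14
14^2 = (14^1)^2 = 14^2 = 196
14^3 = 14 * 14^2 = 14 * 196 = 2744
14^6 = (14^3)^2 = 2744^2 = 7529536
14^12 = (14^6)^2 = 7529536^2 = 56693912375296
14^24 = (14^12)^2 = 56693912375296^2 = 3214199700417740936751087616
14^48 = (14^24)^2 = 3214199700417740936751087616^2 = 10331079714165495587340637070279506584015829758908563456
14^49 = 14 * 14^48 = 14 * 10331079714165495587340637070279506584015829758908563456 = 144635115998316938222768918983913092176221616624719888384

Result: 144635115998316938222768918983913092176221616624719888384
Multiplications needed: 7 (7 lines after 14^1)

14^49 = 144635115998316938222768918983913092176221616624719888384. Using exponentiation by squaring, this requires 7 multiplications. The key idea: if the exponent is even, square the half-power; if odd, multiply by the base once.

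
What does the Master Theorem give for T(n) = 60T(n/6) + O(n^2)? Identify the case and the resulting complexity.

Master Theorem for T(n) = 60T(n/6) + O(n^2):

a = 60, b = 6, c = 2
log_b(a) = log_6(60) = 2.2851

Case 1: c = 2 < log_6(60) = 2.2851
T(n) = O(n^(log_6 60))

For T(n) = 60T(n/6) + O(n^2): log_6(60) = 2.2851. This is Case 1 of the Master Theorem (c < log_b(a), work dominated by leaves), giving O(n^(log_6 60)).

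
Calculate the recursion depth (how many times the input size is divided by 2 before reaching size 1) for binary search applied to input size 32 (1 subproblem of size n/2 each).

For divide and conquer with division factor 2:

Problem sizes at each level:
Level 0: 32
Level 1: 16
Level 2: 8
Level 3: 4
Level 4: 2
Level 5: 1

The root is level 0 and the size-1 base case is level 5 (the tree spans levels 0 through 5, i.e. 6 levels counting the root), so the depth is the number of divisions: log_2(32) = 5

The recursion tree depth is log_2(32) = 5. At each level, the problem size is divided by 2, so it takes 5 divisions to reduce to a base case of size 1. The algorithm makes 1 recursive call at each level.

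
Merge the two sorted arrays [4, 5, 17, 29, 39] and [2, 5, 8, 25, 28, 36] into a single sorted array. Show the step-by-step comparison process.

Merging process:

Compare 4 vs 2: take 2 from right. Merged: [2]
Compare 4 vs 5: take 4 from left. Merged: [2, 4]
Compare 5 vs 5: take 5 from left. Merged: [2, 4, 5]
Compare 17 vs 5: take 5 from right. Merged: [2, 4, 5, 5]
Compare 17 vs 8: take 8 from right. Merged: [2, 4, 5, 5, 8]
Compare 17 vs 25: take 17 from left. Merged: [2, 4, 5, 5, 8, 17]
Compare 29 vs 25: take 25 from right. Merged: [2, 4, 5, 5, 8, 17, 25]
Compare 29 vs 28: take 28 from right. Merged: [2, 4, 5, 5, 8, 17, 25, 28]
Compare 29 vs 36: take 29 from left. Merged: [2, 4, 5, 5, 8, 17, 25, 28, 29]
Compare 39 vs 36: take 36 from right. Merged: [2, 4, 5, 5, 8, 17, 25, 28, 29, 36]
Append remaining from left: [39]. Merged: [2, 4, 5, 5, 8, 17, 25, 28, 29, 36, 39]

Final merged array: [2, 4, 5, 5, 8, 17, 25, 28, 29, 36, 39]
Total comparisons: 10

The merged array is [2, 4, 5, 5, 8, 17, 25, 28, 29, 36, 39], requiring 10 comparisons. The merge step runs in O(n) time where n is the total number of elements.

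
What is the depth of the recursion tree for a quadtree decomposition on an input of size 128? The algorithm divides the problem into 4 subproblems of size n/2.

For divide and conquer with division factor 2:

Problem sizes at each level:
Level 0: 128
Level 1: 64
Level 2: 32
Level 3: 16
Level 4: 8
Level 5: 4
Level 6: 2
Level 7: 1

The root is level 0 and the size-1 base case is level 7 (the tree spans levels 0 through 7, i.e. 8 levels counting the root), so the depth is the number of divisions: log_2(128) = 7

The recursion tree depth is log_2(128) = 7. At each level, the problem size is divided by 2, so it takes 7 divisions to reduce to a base case of size 1. The algorithm makes 4 recursive calls at each level.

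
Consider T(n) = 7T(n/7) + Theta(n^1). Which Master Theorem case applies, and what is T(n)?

Master Theorem for T(n) = 7T(n/7) + O(n^1):

a = 7, b = 7, c = 1
log_b(a) = log_7(7) = 1.0000

Case 2: c = 1 = log_7(7) = 1.0000
T(n) = O(n^1 log n) = O(n log n)

For T(n) = 7T(n/7) + O(n^1): log_7(7) = 1.0000. This is Case 2 of the Master Theorem (c = log_b(a), equal work at all levels), giving O(n log n).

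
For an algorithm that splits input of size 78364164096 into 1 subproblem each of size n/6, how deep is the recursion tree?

For divide and conquer with division factor 6:

Problem sizes at each level:
Level 0: 78364164096
Level 1: 13060694016
Level 2: 2176782336
Level 3: 362797056
Level 4: 60466176
Level 5: 10077696
Level 6: 1679616
Level 7: 279936
Level 8: 46656
Level 9: 7776
Level 10: 1296
Level 11: 216
Level 12: 36
Level 13: 6
Level 14: 1

The root is level 0 and the size-1 base case is level 14 (the tree spans levels 0 through 14, i.e. 15 levels counting the root), so the depth is the number of divisions: log_6(78364164096) = 14

The recursion tree depth is log_6(78364164096) = 14. At each level, the problem size is divided by 6, so it takes 14 divisions to reduce to a base case of size 1. The algorithm makes 1 recursive call at each level.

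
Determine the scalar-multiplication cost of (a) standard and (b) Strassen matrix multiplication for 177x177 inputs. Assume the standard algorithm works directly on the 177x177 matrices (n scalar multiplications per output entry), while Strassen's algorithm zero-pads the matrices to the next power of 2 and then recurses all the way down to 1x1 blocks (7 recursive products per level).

Matrix multiplication for 177x177 matrices:

Strassen's algorithm requires power-of-2 dimensions. Pad 177x177 to 256x256 (next power of 2).

Standard algorithm: 177^3 = 5545233 multiplications
Strassen's algorithm: 7^(log2(256)) = 7^8 = 5764801 multiplications
Difference: 5545233 - 5764801 = -219568 (Strassen uses MORE here due to padding overhead — for small or just-over-power-of-2 n, padding can outweigh the per-level savings)

Standard: 5545233 multiplications (177^3). Strassen: 5764801 multiplications (7^8, after padding to 256x256). Strassen reduces 8 recursive multiplications to 7 at each level.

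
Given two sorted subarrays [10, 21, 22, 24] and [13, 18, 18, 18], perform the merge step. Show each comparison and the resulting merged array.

Merging process:

Compare 10 vs 13: take 10 from left. Merged: [10]
Compare 21 vs 13: take 13 from right. Merged: [10, 13]
Compare 21 vs 18: take 18 from right. Merged: [10, 13, 18]
Compare 21 vs 18: take 18 from right. Merged: [10, 13, 18, 18]
Compare 21 vs 18: take 18 from right. Merged: [10, 13, 18, 18, 18]
Append remaining from left: [21, 22, 24]. Merged: [10, 13, 18, 18, 18, 21, 22, 24]

Final merged array: [10, 13, 18, 18, 18, 21, 22, 24]
Total comparisons: 5

The merged array is [10, 13, 18, 18, 18, 21, 22, 24], requiring 5 comparisons. The merge step runs in O(n) time where n is the total number of elements.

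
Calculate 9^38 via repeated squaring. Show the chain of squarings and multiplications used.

Computing 9^38 by squaring (build up from 9^1; each line after the first costs one multiplication):

9^1 = 9
9^2 = (9^1)^2 = 9^2 = 81
9^4 = (9^2)^2 = 81^2 = 6561
9^8 = (9^4)^2 = 6561^2 = 43046721
9^9 = 9 * 9^8 = 9 * 43046721 = 387420489
9^18 = (9^9)^2 = 387420489^2 = 150094635296999121
9^19 = 9 * 9^18 = 9 * 150094635296999121 = 1350851717672992089
9^38 = (9^19)^2 = 1350851717672992089^2 = 1824800363140073127359051977856583921

Result: 1824800363140073127359051977856583921
Multiplications needed: 7 (7 lines after 9^1)

9^38 = 1824800363140073127359051977856583921. Using exponentiation by squaring, this requires 7 multiplications. The key idea: if the exponent is even, square the half-power; if odd, multiply by the base once.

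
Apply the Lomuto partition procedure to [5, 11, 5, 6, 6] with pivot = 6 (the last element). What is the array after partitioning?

Lomuto partition with pivot = 6:

Initial array: [5, 11, 5, 6, 6]

arr[0]=5 <= 6: swap with position 0, array becomes [5, 11, 5, 6, 6]
arr[1]=11 > 6: no swap
arr[2]=5 <= 6: swap with position 1, array becomes [5, 5, 11, 6, 6]
arr[3]=6 <= 6: swap with position 2, array becomes [5, 5, 6, 11, 6]

Place pivot at position 3: [5, 5, 6, 6, 11]
Pivot position: 3

After partitioning with pivot 6, the array becomes [5, 5, 6, 6, 11]. The pivot is placed at index 3. All elements to the left of the pivot are <= 6, and all elements to the right are > 6.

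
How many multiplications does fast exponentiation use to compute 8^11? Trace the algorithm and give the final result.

Computing 8^11 by squaring (build up from 8^1; each line after the first costs one multiplication):

8^1 = 8
8^2 = (8^1)^2 = 8^2 = 64
8^4 = (8^2)^2 = 64^2 = 4096
8^5 = 8 * 8^4 = 8 * 4096 = 32768
8^10 = (8^5)^2 = 32768^2 = 1073741824
8^11 = 8 * 8^10 = 8 * 1073741824 = 8589934592

Result: 8589934592
Multiplications needed: 5 (5 lines after 8^1)

8^11 = 8589934592. Using exponentiation by squaring, this requires 5 multiplications. The key idea: if the exponent is even, square the half-power; if odd, multiply by the base once.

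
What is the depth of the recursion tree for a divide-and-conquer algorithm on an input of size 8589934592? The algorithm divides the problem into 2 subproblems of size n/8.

For divide and conquer with division factor 8:

Problem sizes at each level:
Level 0: 8589934592
Level 1: 1073741824
Level 2: 134217728
Level 3: 16777216
Level 4: 2097152
Level 5: 262144
Level 6: 32768
Level 7: 4096
Level 8: 512
Level 9: 64
Level 10: 8
Level 11: 1

The root is level 0 and the size-1 base case is level 11 (the tree spans levels 0 through 11, i.e. 12 levels counting the root), so the depth is the number of divisions: log_8(8589934592) = 11

The recursion tree depth is log_8(8589934592) = 11. At each level, the problem size is divided by 8, so it takes 11 divisions to reduce to a base case of size 1. The algorithm makes 2 recursive calls at each level.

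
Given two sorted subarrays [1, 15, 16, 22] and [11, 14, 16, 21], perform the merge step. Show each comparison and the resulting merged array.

Merging process:

Compare 1 vs 11: take 1 from left. Merged: [1]
Compare 15 vs 11: take 11 from right. Merged: [1, 11]
Compare 15 vs 14: take 14 from right. Merged: [1, 11, 14]
Compare 15 vs 16: take 15 from left. Merged: [1, 11, 14, 15]
Compare 16 vs 16: take 16 from left. Merged: [1, 11, 14, 15, 16]
Compare 22 vs 16: take 16 from right. Merged: [1, 11, 14, 15, 16, 16]
Compare 22 vs 21: take 21 from right. Merged: [1, 11, 14, 15, 16, 16, 21]
Append remaining from left: [22]. Merged: [1, 11, 14, 15, 16, 16, 21, 22]

Final merged array: [1, 11, 14, 15, 16, 16, 21, 22]
Total comparisons: 7

The merged array is [1, 11, 14, 15, 16, 16, 21, 22], requiring 7 comparisons. The merge step runs in O(n) time where n is the total number of elements.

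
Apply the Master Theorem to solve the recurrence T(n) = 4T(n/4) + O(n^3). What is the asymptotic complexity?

Master Theorem for T(n) = 4T(n/4) + O(n^3):

a = 4, b = 4, c = 3
log_b(a) = log_4(4) = 1.0000

Case 3: c = 3 > log_4(4) = 1.0000
T(n) = O(n^3) = O(n^3)

For T(n) = 4T(n/4) + O(n^3): log_4(4) = 1.0000. This is Case 3 of the Master Theorem (c > log_b(a), work dominated by root), giving O(n^3).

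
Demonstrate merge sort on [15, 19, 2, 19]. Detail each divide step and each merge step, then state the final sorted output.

Merge sort trace:

Split: [15, 19, 2, 19] -> [15, 19] and [2, 19]
  Split: [15, 19] -> [15] and [19]
  Merge: [15] + [19] -> [15, 19]
  Split: [2, 19] -> [2] and [19]
  Merge: [2] + [19] -> [2, 19]
Merge: [15, 19] + [2, 19] -> [2, 15, 19, 19]

Final sorted array: [2, 15, 19, 19]

The merge sort proceeds by recursively splitting the array and merging sorted halves.
After all merges, the sorted array is [2, 15, 19, 19].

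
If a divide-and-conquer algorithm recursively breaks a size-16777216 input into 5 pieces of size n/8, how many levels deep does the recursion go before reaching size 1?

For divide and conquer with division factor 8:

Problem sizes at each level:
Level 0: 16777216
Level 1: 2097152
Level 2: 262144
Level 3: 32768
Level 4: 4096
Level 5: 512
Level 6: 64
Level 7: 8
Level 8: 1

The root is level 0 and the size-1 base case is level 8 (the tree spans levels 0 through 8, i.e. 9 levels counting the root), so the depth is the number of divisions: log_8(16777216) = 8

The recursion tree depth is log_8(16777216) = 8. At each level, the problem size is divided by 8, so it takes 8 divisions to reduce to a base case of size 1. The algorithm makes 5 recursive calls at each level.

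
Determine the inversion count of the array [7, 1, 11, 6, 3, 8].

Finding inversions in [7, 1, 11, 6, 3, 8]:

(0, 1): arr[0]=7 > arr[1]=1
(0, 3): arr[0]=7 > arr[3]=6
(0, 4): arr[0]=7 > arr[4]=3
(2, 3): arr[2]=11 > arr[3]=6
(2, 4): arr[2]=11 > arr[4]=3
(2, 5): arr[2]=11 > arr[5]=8
(3, 4): arr[3]=6 > arr[4]=3

Total inversions: 7

The array has 7 inversion(s): (0,1), (0,3), (0,4), (2,3), (2,4), (2,5), (3,4). Each pair (i,j) satisfies i < j and arr[i] > arr[j].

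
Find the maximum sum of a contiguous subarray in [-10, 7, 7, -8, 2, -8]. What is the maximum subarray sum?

Using Kadane's algorithm on [-10, 7, 7, -8, 2, -8]:

Scanning through the array:
Position 1 (value 7): max_ending_here = 7, max_so_far = 7
Position 2 (value 7): max_ending_here = 14, max_so_far = 14
Position 3 (value -8): max_ending_here = 6, max_so_far = 14
Position 4 (value 2): max_ending_here = 8, max_so_far = 14
Position 5 (value -8): max_ending_here = 0, max_so_far = 14

Maximum subarray: [7, 7]
Maximum sum: 14

The maximum subarray is [7, 7] with sum 14. This subarray runs from index 1 to index 2.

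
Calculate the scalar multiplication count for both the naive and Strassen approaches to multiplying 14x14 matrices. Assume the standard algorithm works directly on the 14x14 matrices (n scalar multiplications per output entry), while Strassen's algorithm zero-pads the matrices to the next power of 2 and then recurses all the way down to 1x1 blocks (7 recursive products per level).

Matrix multiplication for 14x14 matrices:

Strassen's algorithm requires power-of-2 dimensions. Pad 14x14 to 16x16 (next power of 2).

Standard algorithm: 14^3 = 2744 multiplications
Strassen's algorithm: 7^(log2(16)) = 7^4 = 2401 multiplications
Savings: 2744 - 2401 = 343 multiplications

Standard: 2744 multiplications (14^3). Strassen: 2401 multiplications (7^4, after padding to 16x16). Strassen reduces 8 recursive multiplications to 7 at each level.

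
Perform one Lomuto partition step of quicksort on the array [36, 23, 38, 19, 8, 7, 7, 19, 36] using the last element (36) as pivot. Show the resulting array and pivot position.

Lomuto partition with pivot = 36:

Initial array: [36, 23, 38, 19, 8, 7, 7, 19, 36]

arr[0]=36 <= 36: swap with position 0, array becomes [36, 23, 38, 19, 8, 7, 7, 19, 36]
arr[1]=23 <= 36: swap with position 1, array becomes [36, 23, 38, 19, 8, 7, 7, 19, 36]
arr[2]=38 > 36: no swap
arr[3]=19 <= 36: swap with position 2, array becomes [36, 23, 19, 38, 8, 7, 7, 19, 36]
arr[4]=8 <= 36: swap with position 3, array becomes [36, 23, 19, 8, 38, 7, 7, 19, 36]
arr[5]=7 <= 36: swap with position 4, array becomes [36, 23, 19, 8, 7, 38, 7, 19, 36]
arr[6]=7 <= 36: swap with position 5, array becomes [36, 23, 19, 8, 7, 7, 38, 19, 36]
arr[7]=19 <= 36: swap with position 6, array becomes [36, 23, 19, 8, 7, 7, 19, 38, 36]

Place pivot at position 7: [36, 23, 19, 8, 7, 7, 19, 36, 38]
Pivot position: 7

After partitioning with pivot 36, the array becomes [36, 23, 19, 8, 7, 7, 19, 36, 38]. The pivot is placed at index 7. All elements to the left of the pivot are <= 36, and all elements to the right are > 36.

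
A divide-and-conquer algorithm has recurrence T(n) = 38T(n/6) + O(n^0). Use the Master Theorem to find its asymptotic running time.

Master Theorem for T(n) = 38T(n/6) + O(n^0):

a = 38, b = 6, c = 0
log_b(a) = log_6(38) = 2.0302

Case 1: c = 0 < log_6(38) = 2.0302
T(n) = O(n^(log_6 38))

For T(n) = 38T(n/6) + O(n^0): log_6(38) = 2.0302. This is Case 1 of the Master Theorem (c < log_b(a), work dominated by leaves), giving O(n^(log_6 38)).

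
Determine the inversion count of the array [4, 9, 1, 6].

Finding inversions in [4, 9, 1, 6]:

(0, 2): arr[0]=4 > arr[2]=1
(1, 2): arr[1]=9 > arr[2]=1
(1, 3): arr[1]=9 > arr[3]=6

Total inversions: 3

The array has 3 inversion(s): (0,2), (1,2), (1,3). Each pair (i,j) satisfies i < j and arr[i] > arr[j].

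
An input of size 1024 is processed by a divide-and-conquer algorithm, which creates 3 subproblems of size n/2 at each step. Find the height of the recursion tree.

For divide and conquer with division factor 2:

Problem sizes at each level:
Level 0: 1024
Level 1: 512
Level 2: 256
Level 3: 128
Level 4: 64
Level 5: 32
Level 6: 16
Level 7: 8
Level 8: 4
Level 9: 2
Level 10: 1

The root is level 0 and the size-1 base case is level 10 (the tree spans levels 0 through 10, i.e. 11 levels counting the root), so the depth is the number of divisions: log_2(1024) = 10

The recursion tree depth is log_2(1024) = 10. At each level, the problem size is divided by 2, so it takes 10 divisions to reduce to a base case of size 1. The algorithm makes 3 recursive calls at each level.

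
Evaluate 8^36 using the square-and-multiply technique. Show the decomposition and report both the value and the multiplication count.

Computing 8^36 by squaring (build up from 8^1; each line after the first costs one multiplication):

8^1 = 8
8^2 = (8^1)^2 = 8^2 = 64
8^4 = (8^2)^2 = 64^2 = 4096
8^8 = (8^4)^2 = 4096^2 = 16777216
8^9 = 8 * 8^8 = 8 * 16777216 = 134217728
8^18 = (8^9)^2 = 134217728^2 = 18014398509481984
8^36 = (8^18)^2 = 18014398509481984^2 = 324518553658426726783156020576256

Result: 324518553658426726783156020576256
Multiplications needed: 6 (6 lines after 8^1)

8^36 = 324518553658426726783156020576256. Using exponentiation by squaring, this requires 6 multiplications. The key idea: if the exponent is even, square the half-power; if odd, multiply by the base once.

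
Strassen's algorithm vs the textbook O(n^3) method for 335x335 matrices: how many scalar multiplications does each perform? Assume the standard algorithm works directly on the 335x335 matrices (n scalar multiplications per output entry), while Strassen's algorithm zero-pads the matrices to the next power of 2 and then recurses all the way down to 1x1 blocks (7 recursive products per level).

Matrix multiplication for 335x335 matrices:

Strassen's algorithm requires power-of-2 dimensions. Pad 335x335 to 512x512 (next power of 2).

Standard algorithm: 335^3 = 37595375 multiplications
Strassen's algorithm: 7^(log2(512)) = 7^9 = 40353607 multiplications
Difference: 37595375 - 40353607 = -2758232 (Strassen uses MORE here due to padding overhead — for small or just-over-power-of-2 n, padding can outweigh the per-level savings)

Standard: 37595375 multiplications (335^3). Strassen: 40353607 multiplications (7^9, after padding to 512x512). Strassen reduces 8 recursive multiplications to 7 at each level.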